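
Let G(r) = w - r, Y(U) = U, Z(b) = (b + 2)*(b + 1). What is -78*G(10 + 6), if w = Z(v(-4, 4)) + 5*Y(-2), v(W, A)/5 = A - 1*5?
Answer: 1092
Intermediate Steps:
v(W, A) = -25 + 5*A (v(W, A) = 5*(A - 1*5) = 5*(A - 5) = 5*(-5 + A) = -25 + 5*A)
Z(b) = (1 + b)*(2 + b) (Z(b) = (2 + b)*(1 + b) = (1 + b)*(2 + b))
w = 2 (w = (2 + (-25 + 5*4)² + 3*(-25 + 5*4)) + 5*(-2) = (2 + (-25 + 20)² + 3*(-25 + 20)) - 10 = (2 + (-5)² + 3*(-5)) - 10 = (2 + 25 - 15) - 10 = 12 - 10 = 2)
G(r) = 2 - r
-78*G(10 + 6) = -78*(2 - (10 + 6)) = -78*(2 - 1*16) = -78*(2 - 16) = -78*(-14) = 1092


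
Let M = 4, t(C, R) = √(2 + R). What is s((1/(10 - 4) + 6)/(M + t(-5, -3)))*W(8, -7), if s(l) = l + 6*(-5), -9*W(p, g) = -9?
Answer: -1456/51 - 37*I/102 ≈ -28.549 - 0.36275*I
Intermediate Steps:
W(p, g) = 1 (W(p, g) = -⅑*(-9) = 1)
s(l) = -30 + l (s(l) = l - 30 = -30 + l)
s((1/(10 - 4) + 6)/(M + t(-5, -3)))*W(8, -7) = (-30 + (1/(10 - 4) + 6)/(4 + √(2 - 3)))*1 = (-30 + (1/6 + 6)/(4 + √(-1)))*1 = (-30 + (⅙ + 6)/(4 + I))*1 = (-30 + 37*((4 - I)/17)/6)*1 = (-30 + 37*(4 - I)/102)*1 = -30 + 37*(4 - I)/102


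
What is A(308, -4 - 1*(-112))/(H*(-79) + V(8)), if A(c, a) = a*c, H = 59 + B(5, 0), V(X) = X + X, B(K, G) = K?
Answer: -33/5 ≈ -6.6000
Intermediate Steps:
V(X) = 2*X
H = 64 (H = 59 + 5 = 64)
A(308, -4 - 1*(-112))/(H*(-79) + V(8)) = ((-4 - 1*(-112))*308)/(64*(-79) + 2*8) = ((-4 + 112)*308)/(-5056 + 16) = (108*308)/(-5040) = 33264*(-1/5040) = -33/5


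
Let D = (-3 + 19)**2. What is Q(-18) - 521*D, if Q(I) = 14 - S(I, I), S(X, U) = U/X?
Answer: -133363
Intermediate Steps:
Q(I) = 13 (Q(I) = 14 - I/I = 14 - 1*1 = 14 - 1 = 13)
D = 256 (D = 16**2 = 256)
Q(-18) - 521*D = 13 - 521*256 = 13 - 133376 = -133363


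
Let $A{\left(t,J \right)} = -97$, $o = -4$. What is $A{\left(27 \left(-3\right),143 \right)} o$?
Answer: $388$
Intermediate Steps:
$A{\left(27 \left(-3\right),143 \right)} o = \left(-97\right) \left(-4\right) = 388$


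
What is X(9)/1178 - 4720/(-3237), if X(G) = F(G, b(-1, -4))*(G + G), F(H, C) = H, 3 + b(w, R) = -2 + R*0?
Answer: 3042277/1906593 ≈ 1.5957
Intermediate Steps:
b(w, R) = -5 (b(w, R) = -3 + (-2 + R*0) = -3 + (-2 + 0) = -3 - 2 = -5)
X(G) = 2*G² (X(G) = G*(G + G) = G*(2*G) = 2*G²)
X(9)/1178 - 4720/(-3237) = (2*9²)/1178 - 4720/(-3237) = (2*81)*(1/1178) - 4720*(-1/3237) = 162*(1/1178) + 4720/3237 = 81/589 + 4720/3237 = 3042277/1906593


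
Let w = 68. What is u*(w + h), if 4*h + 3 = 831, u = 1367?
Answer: 375925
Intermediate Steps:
h = 207 (h = -3/4 + (1/4)*831 = -3/4 + 831/4 = 207)
u*(w + h) = 1367*(68 + 207) = 1367*275 = 375925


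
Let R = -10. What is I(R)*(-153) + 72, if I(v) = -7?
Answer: 1143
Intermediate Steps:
I(R)*(-153) + 72 = -7*(-153) + 72 = 1071 + 72 = 1143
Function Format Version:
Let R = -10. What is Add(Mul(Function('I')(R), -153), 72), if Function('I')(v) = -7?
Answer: 1143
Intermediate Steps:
Add(Mul(Function('I')(R), -153), 72) = Add(Mul(-7, -153), 72) = Add(1071, 72) = 1143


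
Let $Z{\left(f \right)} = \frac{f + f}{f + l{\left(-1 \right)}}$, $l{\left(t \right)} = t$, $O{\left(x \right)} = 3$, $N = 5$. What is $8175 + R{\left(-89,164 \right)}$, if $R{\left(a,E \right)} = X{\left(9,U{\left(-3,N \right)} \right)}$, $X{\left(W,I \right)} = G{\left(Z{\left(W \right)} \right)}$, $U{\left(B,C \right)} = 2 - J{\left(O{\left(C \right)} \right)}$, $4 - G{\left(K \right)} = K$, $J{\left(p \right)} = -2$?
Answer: $\frac{32707}{4} \approx 8176.8$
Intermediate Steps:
$Z{\left(f \right)} = \frac{2 f}{-1 + f}$ ($Z{\left(f \right)} = \frac{f + f}{f - 1} = \frac{2 f}{-1 + f}$)
$G{\left(K \right)} = 4 - K$
$U{\left(B,C \right)} = 4$ ($U{\left(B,C \right)} = 2 - -2 = 2 + 2 = 4$)
$X{\left(W,I \right)} = 4 - \frac{2 W}{-1 + W}$
$R{\left(a,E \right)} = \frac{7}{4}$ ($R{\left(a,E \right)} = \frac{2 \left(-2 + 9\right)}{-1 + 9} = 2 \cdot \frac{1}{8} \cdot 7 = \frac{7}{4}$)
$8175 + R{\left(-89,164 \right)} = 8175 + \frac{7}{4} = \frac{32707}{4}$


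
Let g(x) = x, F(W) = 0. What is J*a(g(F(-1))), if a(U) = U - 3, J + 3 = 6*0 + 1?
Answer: 6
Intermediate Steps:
J = -2 (J = -3 + (6*0 + 1) = -3 + (0 + 1) = -3 + 1 = -2)
a(U) = -3 + U
J*a(g(F(-1))) = -2*(-3 + 0) = -2*(-3) = 6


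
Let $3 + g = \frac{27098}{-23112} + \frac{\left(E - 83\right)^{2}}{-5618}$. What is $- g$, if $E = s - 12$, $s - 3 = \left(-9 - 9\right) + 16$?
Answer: $\frac{186495961}{32460804} \approx 5.7453$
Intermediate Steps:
$s = 1$ ($s = 3 + \left(\left(-9 - 9\right) + 16\right) = 3 + \left(-18 + 16\right) = 3 - 2 = 1$)
$E = -11$ ($E = 1 - 12 = -11$)
$g = - \frac{186495961}{32460804}$ ($g = -3 + \left(\frac{27098}{-23112} + \frac{\left(-11 - 83\right)^{2}}{-5618}\right) = -3 + \left(27098 \left(- \frac{1}{23112}\right) + \left(-94\right)^{2} \left(- \frac{1}{5618}\right)\right) = -3 + \left(- \frac{13549}{11556} + 8836 \left(- \frac{1}{5618}\right)\right) = -3 - \frac{89113549}{32460804} = - \frac{186495961}{32460804} \approx -5.7453$)
$- g = \left(-1\right) \left(- \frac{186495961}{32460804}\right) = \frac{186495961}{32460804}$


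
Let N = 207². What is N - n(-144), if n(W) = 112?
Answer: 42737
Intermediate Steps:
N = 42849
N - n(-144) = 42849 - 1*112 = 42849 - 112 = 42737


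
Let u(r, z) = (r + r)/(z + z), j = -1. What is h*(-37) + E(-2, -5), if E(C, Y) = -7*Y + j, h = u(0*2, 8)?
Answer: 34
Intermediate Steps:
u(r, z) = r/z (u(r, z) = (2*r)/((2*z)) = (2*r)*(1/(2*z)) = r/z)
h = 0 (h = (0*2)/8 = 0*(⅛) = 0)
E(C, Y) = -1 - 7*Y (E(C, Y) = -7*Y - 1 = -1 - 7*Y)
h*(-37) + E(-2, -5) = 0*(-37) + (-1 - 7*(-5)) = 0 + (-1 + 35) = 0 + 34 = 34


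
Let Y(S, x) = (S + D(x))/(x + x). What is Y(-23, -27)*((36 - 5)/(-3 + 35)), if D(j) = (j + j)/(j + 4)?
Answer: 14725/39744 ≈ 0.37050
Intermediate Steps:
D(j) = 2*j/(4 + j) (D(j) = (2*j)/(4 + j) = 2*j/(4 + j))
Y(S, x) = (S + 2*x/(4 + x))/(2*x) (Y(S, x) = (S + 2*x/(4 + x))/(x + x) = (S + 2*x/(4 + x))/((2*x)) = (S + 2*x/(4 + x))*(1/(2*x)) = (S + 2*x/(4 + x))/(2*x))
Y(-23, -27)*((36 - 5)/(-3 + 35)) = ((-27 + (½)*(-23)*(4 - 27))/((-27)*(4 - 27)))*((36 - 5)/(-3 + 35)) = (-1/27*(-27 + (½)*(-23)*(-23))/(-23))*(31/32) = (-1/27*(-1/23)*(-27 + 529/2))*(31*(1/32)) = -1/27*(-1/23)*475/2*(31/32) = (475/1242)*(31/32) = 14725/39744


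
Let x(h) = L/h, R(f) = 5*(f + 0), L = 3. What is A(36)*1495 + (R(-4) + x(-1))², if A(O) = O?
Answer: 54349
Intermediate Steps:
R(f) = 5*f
x(h) = 3/h
A(36)*1495 + (R(-4) + x(-1))² = 36*1495 + (5*(-4) + 3/(-1))² = 53820 + (-20 + 3*(-1))² = 53820 + (-20 - 3)² = 53820 + (-23)² = 53820 + 529 = 54349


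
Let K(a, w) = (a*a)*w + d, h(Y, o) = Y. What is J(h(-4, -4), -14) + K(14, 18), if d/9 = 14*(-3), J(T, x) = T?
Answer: 3146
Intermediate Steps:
d = -378 (d = 9*(14*(-3)) = 9*(-42) = -378)
K(a, w) = -378 + w*a**2 (K(a, w) = (a*a)*w - 378 = a**2*w - 378 = w*a**2 - 378 = -378 + w*a**2)
J(h(-4, -4), -14) + K(14, 18) = -4 + (-378 + 18*14**2) = -4 + (-378 + 18*196) = -4 + (-378 + 3528) = -4 + 3150 = 3146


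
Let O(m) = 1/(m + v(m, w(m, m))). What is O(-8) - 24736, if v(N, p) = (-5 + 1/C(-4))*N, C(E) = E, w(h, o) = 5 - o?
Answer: -841023/34 ≈ -24736.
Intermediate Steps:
v(N, p) = -21*N/4 (v(N, p) = (-5 + 1/(-4))*N = (-5 - ¼)*N = -21*N/4)
O(m) = -4/(17*m) (O(m) = 1/(m - 21*m/4) = 1/(-17*m/4) = -4/(17*m))
O(-8) - 24736 = -4/17/(-8) - 24736 = -4/17*(-⅛) - 24736 = 1/34 - 24736 = -841023/34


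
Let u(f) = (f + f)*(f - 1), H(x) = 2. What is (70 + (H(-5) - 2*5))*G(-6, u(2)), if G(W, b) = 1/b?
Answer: 31/2 ≈ 15.500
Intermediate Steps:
u(f) = 2*f*(-1 + f) (u(f) = (2*f)*(-1 + f) = 2*f*(-1 + f))
(70 + (H(-5) - 2*5))*G(-6, u(2)) = (70 + (2 - 2*5))/((2*2*(-1 + 2))) = (70 + (2 - 10))/((2*2*1)) = (70 - 8)/4 = 62*(¼) = 31/2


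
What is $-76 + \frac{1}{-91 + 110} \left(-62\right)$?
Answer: $- \frac{1506}{19} \approx -79.263$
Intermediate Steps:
$-76 + \frac{1}{-91 + 110} \left(-62\right) = -76 + \frac{1}{19} \left(-62\right) = -76 - \frac{62}{19} = - \frac{1506}{19}$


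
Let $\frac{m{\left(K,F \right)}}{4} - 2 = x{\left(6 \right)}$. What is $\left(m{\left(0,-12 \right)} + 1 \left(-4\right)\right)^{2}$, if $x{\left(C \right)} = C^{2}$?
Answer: $21904$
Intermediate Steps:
$m{\left(K,F \right)} = 152$ ($m{\left(K,F \right)} = 8 + 4 \cdot 6^{2} = 8 + 4 \cdot 36 = 8 + 144 = 152$)
$\left(m{\left(0,-12 \right)} + 1 \left(-4\right)\right)^{2} = \left(152 + 1 \left(-4\right)\right)^{2} = \left(152 - 4\right)^{2} = 148^{2} = 21904$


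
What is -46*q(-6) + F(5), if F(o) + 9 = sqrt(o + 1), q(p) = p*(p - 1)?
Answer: -1941 + sqrt(6) ≈ -1938.6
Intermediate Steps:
q(p) = p*(-1 + p)
F(o) = -9 + sqrt(1 + o) (F(o) = -9 + sqrt(o + 1) = -9 + sqrt(1 + o))
-46*q(-6) + F(5) = -(-276)*(-1 - 6) + (-9 + sqrt(1 + 5)) = -(-276)*(-7) + (-9 + sqrt(6)) = -46*42 + (-9 + sqrt(6)) = -1932 + (-9 + sqrt(6)) = -1941 + sqrt(6)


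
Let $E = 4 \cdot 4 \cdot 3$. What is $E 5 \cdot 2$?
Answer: $480$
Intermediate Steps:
$E = 48$ ($E = 16 \cdot 3 = 48$)
$E 5 \cdot 2 = 48 \cdot 5 \cdot 2 = 48 \cdot 10 = 480$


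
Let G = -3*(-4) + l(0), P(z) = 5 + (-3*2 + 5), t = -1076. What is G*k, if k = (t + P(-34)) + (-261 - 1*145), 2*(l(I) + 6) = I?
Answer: -8868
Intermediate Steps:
l(I) = -6 + I/2
P(z) = 4 (P(z) = 5 + (-6 + 5) = 5 - 1 = 4)
G = 6 (G = -3*(-4) + (-6 + (½)*0) = 12 + (-6 + 0) = 12 - 6 = 6)
k = -1478 (k = (-1076 + 4) + (-261 - 1*145) = -1072 + (-261 - 145) = -1072 - 406 = -1478)
G*k = 6*(-1478) = -8868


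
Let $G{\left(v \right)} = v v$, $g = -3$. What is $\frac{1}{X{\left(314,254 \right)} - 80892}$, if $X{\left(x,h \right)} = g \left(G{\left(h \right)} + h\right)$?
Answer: $- \frac{1}{275202} \approx -3.6337 \cdot 10^{-6}$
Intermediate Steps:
$G{\left(v \right)} = v^{2}$
$X{\left(x,h \right)} = - 3 h - 3 h^{2}$ ($X{\left(x,h \right)} = - 3 \left(h^{2} + h\right) = - 3 \left(h + h^{2}\right) = - 3 h - 3 h^{2}$)
$\frac{1}{X{\left(314,254 \right)} - 80892} = \frac{1}{3 \cdot 254 \left(-1 - 254\right) - 80892} = \frac{1}{3 \cdot 254 \left(-255\right) - 80892} = \frac{1}{-194310 - 80892} = \frac{1}{-275202} = - \frac{1}{275202}$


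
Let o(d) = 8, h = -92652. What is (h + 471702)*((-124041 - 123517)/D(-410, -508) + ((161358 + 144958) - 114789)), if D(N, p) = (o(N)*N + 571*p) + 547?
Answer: 21256951412849250/292801 ≈ 7.2599e+10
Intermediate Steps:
D(N, p) = 547 + 8*N + 571*p (D(N, p) = (8*N + 571*p) + 547 = 547 + 8*N + 571*p)
(h + 471702)*((-124041 - 123517)/D(-410, -508) + ((161358 + 144958) - 114789)) = (-92652 + 471702)*((-124041 - 123517)/(547 + 8*(-410) + 571*(-508)) + ((161358 + 144958) - 114789)) = 379050*(-247558/(547 - 3280 - 290068) + (306316 - 114789)) = 379050*(-247558/(-292801) + 191527) = 379050*(-247558*(-1/292801) + 191527) = 379050*(247558/292801 + 191527) = 379050*(56079544685/292801) = 21256951412849250/292801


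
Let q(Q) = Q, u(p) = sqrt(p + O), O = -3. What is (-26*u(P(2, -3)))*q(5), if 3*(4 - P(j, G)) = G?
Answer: -130*sqrt(2) ≈ -183.85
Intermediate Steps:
P(j, G) = 4 - G/3
u(p) = sqrt(-3 + p) (u(p) = sqrt(p - 3) = sqrt(-3 + p))
(-26*u(P(2, -3)))*q(5) = -26*sqrt(-3 + (4 - 1/3*(-3)))*5 = -26*sqrt(-3 + (4 + 1))*5 = -26*sqrt(-3 + 5)*5 = -26*sqrt(2)*5 = -130*sqrt(2)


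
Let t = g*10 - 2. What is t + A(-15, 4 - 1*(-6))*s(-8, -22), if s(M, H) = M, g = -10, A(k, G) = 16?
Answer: -230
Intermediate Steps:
t = -102 (t = -10*10 - 2 = -100 - 2 = -102)
t + A(-15, 4 - 1*(-6))*s(-8, -22) = -102 + 16*(-8) = -102 - 128 = -230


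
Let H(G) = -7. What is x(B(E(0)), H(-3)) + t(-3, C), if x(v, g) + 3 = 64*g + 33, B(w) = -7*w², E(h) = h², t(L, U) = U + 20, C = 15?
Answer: -383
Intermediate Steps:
t(L, U) = 20 + U
x(v, g) = 30 + 64*g (x(v, g) = -3 + (64*g + 33) = -3 + (33 + 64*g) = 30 + 64*g)
x(B(E(0)), H(-3)) + t(-3, C) = (30 + 64*(-7)) + (20 + 15) = (30 - 448) + 35 = -418 + 35 = -383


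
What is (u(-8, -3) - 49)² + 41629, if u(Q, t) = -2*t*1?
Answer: 43478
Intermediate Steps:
u(Q, t) = -2*t
(u(-8, -3) - 49)² + 41629 = (-2*(-3) - 49)² + 41629 = (6 - 49)² + 41629 = (-43)² + 41629 = 1849 + 41629 = 43478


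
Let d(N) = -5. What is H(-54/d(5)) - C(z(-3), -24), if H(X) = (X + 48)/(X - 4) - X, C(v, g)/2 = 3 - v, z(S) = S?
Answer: -1203/85 ≈ -14.153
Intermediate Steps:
C(v, g) = 6 - 2*v (C(v, g) = 2*(3 - v) = 6 - 2*v)
H(X) = -X + (48 + X)/(-4 + X) (H(X) = (48 + X)/(-4 + X) - X = -X + (48 + X)/(-4 + X))
H(-54/d(5)) - C(z(-3), -24) = (48 - (-54/(-5))² + 5*(-54/(-5)))/(-4 - 54/(-5)) - (6 - 2*(-3)) = (48 - (-54*(-⅕))² + 5*(-54*(-⅕)))/(-4 - 54*(-⅕)) - (6 + 6) = (48 - (54/5)² + 5*(54/5))/(-4 + 54/5) - 1*12 = (48 - 1*2916/25 + 54)/(34/5) - 12 = 5*(48 - 2916/25 + 54)/34 - 12 = (5/34)*(-366/25) - 12 = -183/85 - 12 = -1203/85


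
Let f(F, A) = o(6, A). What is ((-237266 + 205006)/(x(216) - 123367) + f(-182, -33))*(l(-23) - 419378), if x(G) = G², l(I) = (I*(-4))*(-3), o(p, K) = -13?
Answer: 404958975882/76711 ≈ 5.2790e+6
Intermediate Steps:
f(F, A) = -13
l(I) = 12*I (l(I) = -4*I*(-3) = 12*I)
((-237266 + 205006)/(x(216) - 123367) + f(-182, -33))*(l(-23) - 419378) = ((-237266 + 205006)/(216² - 123367) - 13)*(12*(-23) - 419378) = (-32260/(46656 - 123367) - 13)*(-276 - 419378) = (-32260/(-76711) - 13)*(-419654) = (-32260*(-1/76711) - 13)*(-419654) = (32260/76711 - 13)*(-419654) = -964983/76711*(-419654) = 404958975882/76711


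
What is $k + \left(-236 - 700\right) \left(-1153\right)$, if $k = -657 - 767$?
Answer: $1077784$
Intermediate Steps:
$k = -1424$
$k + \left(-236 - 700\right) \left(-1153\right) = -1424 + \left(-236 - 700\right) \left(-1153\right) = -1424 - -1079208 = -1424 + 1079208 = 1077784$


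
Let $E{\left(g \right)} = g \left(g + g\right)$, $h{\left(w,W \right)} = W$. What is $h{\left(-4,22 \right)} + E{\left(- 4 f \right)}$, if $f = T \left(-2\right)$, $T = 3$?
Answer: $1174$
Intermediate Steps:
$f = -6$ ($f = 3 \left(-2\right) = -6$)
$E{\left(g \right)} = 2 g^{2}$ ($E{\left(g \right)} = g 2 g = 2 g^{2}$)
$h{\left(-4,22 \right)} + E{\left(- 4 f \right)} = 22 + 2 \left(\left(-4\right) \left(-6\right)\right)^{2} = 22 + 2 \cdot 24^{2} = 22 + 2 \cdot 576 = 22 + 1152 = 1174$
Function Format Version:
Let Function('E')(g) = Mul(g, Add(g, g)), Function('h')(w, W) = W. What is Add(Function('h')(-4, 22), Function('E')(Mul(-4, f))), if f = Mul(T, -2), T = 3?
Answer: 1174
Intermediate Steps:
f = -6 (f = Mul(3, -2) = -6)
Function('E')(g) = Mul(2, Pow(g, 2)) (Function('E')(g) = Mul(g, Mul(2, g)) = Mul(2, Pow(g, 2)))
Add(Function('h')(-4, 22), Function('E')(Mul(-4, f))) = Add(22, Mul(2, Pow(Mul(-4, -6), 2))) = Add(22, Mul(2, Pow(24, 2))) = Add(22, Mul(2, 576)) = Add(22, 1152) = 1174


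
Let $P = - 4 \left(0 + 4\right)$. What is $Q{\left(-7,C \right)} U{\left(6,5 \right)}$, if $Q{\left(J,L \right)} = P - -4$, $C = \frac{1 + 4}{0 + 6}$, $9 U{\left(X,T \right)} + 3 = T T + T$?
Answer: $-36$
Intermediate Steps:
$U{\left(X,T \right)} = - \frac{1}{3} + \frac{T}{9} + \frac{T^{2}}{9}$ ($U{\left(X,T \right)} = - \frac{1}{3} + \frac{T T + T}{9} = - \frac{1}{3} + \frac{T^{2} + T}{9} = - \frac{1}{3} + \frac{T + T^{2}}{9} = - \frac{1}{3} + \left(\frac{T}{9} + \frac{T^{2}}{9}\right) = - \frac{1}{3} + \frac{T}{9} + \frac{T^{2}}{9}$)
$C = \frac{5}{6} \approx 0.83333$
$P = -16$ ($P = \left(-4\right) 4 = -16$)
$Q{\left(J,L \right)} = -12$ ($Q{\left(J,L \right)} = -16 - -4 = -16 + 4 = -12$)
$Q{\left(-7,C \right)} U{\left(6,5 \right)} = - 12 \left(- \frac{1}{3} + \frac{1}{9} \cdot 5 + \frac{5^{2}}{9}\right) = - 12 \left(- \frac{1}{3} + \frac{5}{9} + \frac{1}{9} \cdot 25\right) = - 12 \left(- \frac{1}{3} + \frac{5}{9} + \frac{25}{9}\right) = \left(-12\right) 3 = -36$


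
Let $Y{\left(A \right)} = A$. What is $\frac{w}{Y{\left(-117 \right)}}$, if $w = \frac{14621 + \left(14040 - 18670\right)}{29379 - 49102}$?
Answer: $\frac{9991}{2307591} \approx 0.0043296$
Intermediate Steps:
$w = - \frac{9991}{19723}$ ($w = \frac{14621 - 4630}{-19723} = 9991 \left(- \frac{1}{19723}\right) = - \frac{9991}{19723} \approx -0.50657$)
$\frac{w}{Y{\left(-117 \right)}} = - \frac{9991}{19723 \left(-117\right)} = \left(- \frac{9991}{19723}\right) \left(- \frac{1}{117}\right) = \frac{9991}{2307591}$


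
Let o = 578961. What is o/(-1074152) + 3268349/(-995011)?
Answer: -4086776178619/1068793055672 ≈ -3.8237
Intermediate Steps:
o/(-1074152) + 3268349/(-995011) = 578961/(-1074152) + 3268349/(-995011) = 578961*(-1/1074152) + 3268349*(-1/995011) = -578961/1074152 - 3268349/995011 = -4086776178619/1068793055672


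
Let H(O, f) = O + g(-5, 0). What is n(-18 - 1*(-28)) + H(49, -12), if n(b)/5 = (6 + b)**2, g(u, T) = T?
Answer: 1329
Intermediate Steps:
H(O, f) = O (H(O, f) = O + 0 = O)
n(b) = 5*(6 + b)**2
n(-18 - 1*(-28)) + H(49, -12) = 5*(6 + (-18 - 1*(-28)))**2 + 49 = 5*(6 + (-18 + 28))**2 + 49 = 5*(6 + 10)**2 + 49 = 5*16**2 + 49 = 5*256 + 49 = 1280 + 49 = 1329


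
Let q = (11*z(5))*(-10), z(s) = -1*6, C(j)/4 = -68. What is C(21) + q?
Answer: 388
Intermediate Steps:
C(j) = -272 (C(j) = 4*(-68) = -272)
z(s) = -6
q = 660 (q = (11*(-6))*(-10) = -66*(-10) = 660)
C(21) + q = -272 + 660 = 388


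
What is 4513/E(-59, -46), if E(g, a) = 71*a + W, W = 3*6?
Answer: -4513/3248 ≈ -1.3895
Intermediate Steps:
W = 18
E(g, a) = 18 + 71*a (E(g, a) = 71*a + 18 = 18 + 71*a)
4513/E(-59, -46) = 4513/(18 + 71*(-46)) = 4513/(18 - 3266) = 4513/(-3248) = 4513*(-1/3248) = -4513/3248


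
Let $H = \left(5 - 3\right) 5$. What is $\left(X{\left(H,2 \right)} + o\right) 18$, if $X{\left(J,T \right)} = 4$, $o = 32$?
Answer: $648$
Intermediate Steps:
$H = 10$ ($H = 2 \cdot 5 = 10$)
$\left(X{\left(H,2 \right)} + o\right) 18 = \left(4 + 32\right) 18 = 36 \cdot 18 = 648$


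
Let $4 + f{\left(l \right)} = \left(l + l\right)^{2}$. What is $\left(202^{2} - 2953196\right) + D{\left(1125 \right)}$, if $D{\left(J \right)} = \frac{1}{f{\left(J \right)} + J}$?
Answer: $- \frac{14747249291431}{5063621} \approx -2.9124 \cdot 10^{6}$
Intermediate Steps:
$f{\left(l \right)} = -4 + 4 l^{2}$ ($f{\left(l \right)} = -4 + \left(l + l\right)^{2} = -4 + \left(2 l\right)^{2} = -4 + 4 l^{2}$)
$D{\left(J \right)} = \frac{1}{-4 + J + 4 J^{2}}$ ($D{\left(J \right)} = \frac{1}{\left(-4 + 4 J^{2}\right) + J} = \frac{1}{-4 + J + 4 J^{2}}$)
$\left(202^{2} - 2953196\right) + D{\left(1125 \right)} = \left(202^{2} - 2953196\right) + \frac{1}{-4 + 1125 + 4 \cdot 1125^{2}} = \left(40804 - 2953196\right) + \frac{1}{-4 + 1125 + 4 \cdot 1265625} = -2912392 + \frac{1}{-4 + 1125 + 5062500} = -2912392 + \frac{1}{5063621} = - \frac{14747249291431}{5063621}$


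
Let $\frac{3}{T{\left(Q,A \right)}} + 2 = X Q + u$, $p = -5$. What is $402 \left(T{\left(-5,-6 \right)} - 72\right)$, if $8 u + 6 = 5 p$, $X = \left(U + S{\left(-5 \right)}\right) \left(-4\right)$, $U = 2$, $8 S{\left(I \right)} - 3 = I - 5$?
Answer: $- \frac{3839904}{133} \approx -28871.0$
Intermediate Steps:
$S{\left(I \right)} = - \frac{1}{4} + \frac{I}{8}$ ($S{\left(I \right)} = \frac{3}{8} + \frac{I - 5}{8} = \frac{3}{8} + \frac{-5 + I}{8} = \frac{3}{8} + \left(- \frac{5}{8} + \frac{I}{8}\right) = - \frac{1}{4} + \frac{I}{8}$)
$X = - \frac{9}{2}$ ($X = \left(2 + \left(- \frac{1}{4} + \frac{1}{8} \left(-5\right)\right)\right) \left(-4\right) = \left(2 - \frac{7}{8}\right) \left(-4\right) = \frac{9}{8} \left(-4\right) = - \frac{9}{2} \approx -4.5$)
$u = - \frac{31}{8}$ ($u = - \frac{3}{4} + \frac{5 \left(-5\right)}{8} = - \frac{3}{4} + \frac{1}{8} \left(-25\right) = - \frac{3}{4} - \frac{25}{8} = - \frac{31}{8} \approx -3.875$)
$T{\left(Q,A \right)} = \frac{3}{- \frac{47}{8} - \frac{9 Q}{2}}$ ($T{\left(Q,A \right)} = \frac{3}{-2 - \left(\frac{31}{8} + \frac{9 Q}{2}\right)} = \frac{3}{- \frac{47}{8} - \frac{9 Q}{2}}$)
$402 \left(T{\left(-5,-6 \right)} - 72\right) = 402 \left(- \frac{24}{47 + 36 \left(-5\right)} - 72\right) = 402 \left(- \frac{24}{47 - 180} - 72\right) = 402 \left(- \frac{24}{-133} - 72\right) = 402 \left(\left(-24\right) \left(- \frac{1}{133}\right) - 72\right) = 402 \left(\frac{24}{133} - 72\right) = 402 \left(- \frac{9552}{133}\right) = - \frac{3839904}{133}$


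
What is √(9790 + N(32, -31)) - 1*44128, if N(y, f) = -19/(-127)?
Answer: -44128 + √157905323/127 ≈ -44029.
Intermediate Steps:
N(y, f) = 19/127 (N(y, f) = -19*(-1/127) = 19/127)
√(9790 + N(32, -31)) - 1*44128 = √(9790 + 19/127) - 1*44128 = √(1243349/127) - 44128 = √157905323/127 - 44128 = -44128 + √157905323/127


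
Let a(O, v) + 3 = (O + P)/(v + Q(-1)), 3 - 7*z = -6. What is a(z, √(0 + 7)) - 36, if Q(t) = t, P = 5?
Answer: -797/21 + 22*√7/21 ≈ -35.181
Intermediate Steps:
z = 9/7 (z = 3/7 - ⅐*(-6) = 3/7 + 6/7 = 9/7 ≈ 1.2857)
a(O, v) = -3 + (5 + O)/(-1 + v) (a(O, v) = -3 + (O + 5)/(v - 1) = -3 + (5 + O)/(-1 + v))
a(z, √(0 + 7)) - 36 = (8 + 9/7 - 3*√(0 + 7))/(-1 + √(0 + 7)) - 36 = (8 + 9/7 - 3*√7)/(-1 + √7) - 36 = (65/7 - 3*√7)/(-1 + √7) - 36 = -36 + (65/7 - 3*√7)/(-1 + √7)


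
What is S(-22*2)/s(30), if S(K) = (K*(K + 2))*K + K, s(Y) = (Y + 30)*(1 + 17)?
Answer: -20339/270 ≈ -75.330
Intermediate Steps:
s(Y) = 540 + 18*Y (s(Y) = (30 + Y)*18 = 540 + 18*Y)
S(K) = K + K**2*(2 + K) (S(K) = (K*(2 + K))*K + K = K**2*(2 + K) + K = K + K**2*(2 + K))
S(-22*2)/s(30) = ((-22*2)*(1 + (-22*2)**2 + 2*(-22*2)))/(540 + 18*30) = (-44*(1 + (-44)**2 + 2*(-44)))/(540 + 540) = -44*(1 + 1936 - 88)/1080 = -44*1849*(1/1080) = -81356*1/1080 = -20339/270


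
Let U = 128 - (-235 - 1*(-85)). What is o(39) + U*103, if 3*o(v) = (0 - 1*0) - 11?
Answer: 85891/3 ≈ 28630.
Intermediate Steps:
U = 278 (U = 128 - (-235 + 85) = 128 - 1*(-150) = 128 + 150 = 278)
o(v) = -11/3 (o(v) = ((0 - 1*0) - 11)/3 = ((0 + 0) - 11)/3 = (0 - 11)/3 = (1/3)*(-11) = -11/3)
o(39) + U*103 = -11/3 + 278*103 = -11/3 + 28634 = 85891/3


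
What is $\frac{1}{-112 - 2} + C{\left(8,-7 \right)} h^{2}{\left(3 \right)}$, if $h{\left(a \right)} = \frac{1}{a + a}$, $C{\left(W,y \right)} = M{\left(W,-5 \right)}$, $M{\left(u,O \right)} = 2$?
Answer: $\frac{8}{171} \approx 0.046784$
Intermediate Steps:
$C{\left(W,y \right)} = 2$
$h{\left(a \right)} = \frac{1}{2 a}$
$\frac{1}{-112 - 2} + C{\left(8,-7 \right)} h^{2}{\left(3 \right)} = \frac{1}{-112 - 2} + 2 \left(\frac{1}{2 \cdot 3}\right)^{2} = \frac{1}{-114} + 2 \left(\frac{1}{2} \cdot \frac{1}{3}\right)^{2} = - \frac{1}{114} + \frac{2}{36} = - \frac{1}{114} + 2 \cdot \frac{1}{36} = - \frac{1}{114} + \frac{1}{18} = \frac{8}{171}$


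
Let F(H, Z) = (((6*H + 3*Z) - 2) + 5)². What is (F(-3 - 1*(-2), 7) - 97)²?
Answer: 51529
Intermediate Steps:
F(H, Z) = (3 + 3*Z + 6*H)² (F(H, Z) = (((3*Z + 6*H) - 2) + 5)² = ((-2 + 3*Z + 6*H) + 5)² = (3 + 3*Z + 6*H)²)
(F(-3 - 1*(-2), 7) - 97)² = (9*(1 + 7 + 2*(-3 - 1*(-2)))² - 97)² = (9*(1 + 7 + 2*(-3 + 2))² - 97)² = (9*(1 + 7 + 2*(-1))² - 97)² = (9*(1 + 7 - 2)² - 97)² = (9*6² - 97)² = (9*36 - 97)² = (324 - 97)² = 227² = 51529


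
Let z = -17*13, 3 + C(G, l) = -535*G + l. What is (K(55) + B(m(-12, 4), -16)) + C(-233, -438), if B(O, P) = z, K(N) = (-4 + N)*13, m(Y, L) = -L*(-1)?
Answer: 124656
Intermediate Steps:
C(G, l) = -3 + l - 535*G (C(G, l) = -3 + (-535*G + l) = -3 + (l - 535*G) = -3 + l - 535*G)
m(Y, L) = L (m(Y, L) = -(-1)*L = L)
K(N) = -52 + 13*N
z = -221
B(O, P) = -221
(K(55) + B(m(-12, 4), -16)) + C(-233, -438) = ((-52 + 13*55) - 221) + (-3 - 438 - 535*(-233)) = ((-52 + 715) - 221) + (-3 - 438 + 124655) = (663 - 221) + 124214 = 442 + 124214 = 124656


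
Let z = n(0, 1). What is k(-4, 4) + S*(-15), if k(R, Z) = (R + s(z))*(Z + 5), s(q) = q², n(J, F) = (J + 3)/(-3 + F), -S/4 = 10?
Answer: 2337/4 ≈ 584.25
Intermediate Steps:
S = -40 (S = -4*10 = -40)
n(J, F) = (3 + J)/(-3 + F)
z = -3/2 (z = (3 + 0)/(-3 + 1) = 3/(-2) = -½*3 = -3/2 ≈ -1.5000)
k(R, Z) = (5 + Z)*(9/4 + R) (k(R, Z) = (R + (-3/2)²)*(Z + 5) = (R + 9/4)*(5 + Z) = (9/4 + R)*(5 + Z) = (5 + Z)*(9/4 + R))
k(-4, 4) + S*(-15) = (45/4 + 5*(-4) + (9/4)*4 - 4*4) - 40*(-15) = (45/4 - 20 + 9 - 16) + 600 = -63/4 + 600 = 2337/4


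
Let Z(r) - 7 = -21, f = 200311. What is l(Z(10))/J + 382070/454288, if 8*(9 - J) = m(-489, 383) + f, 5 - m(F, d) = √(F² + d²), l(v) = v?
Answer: 93476547795581/111071404185592 + 56*√385810/20048636863 ≈ 0.84159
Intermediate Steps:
Z(r) = -14 (Z(r) = 7 - 21 = -14)
m(F, d) = 5 - √(F² + d²)
J = -50061/2 + √385810/8 (J = 9 - ((5 - √((-489)² + 383²)) + 200311)/8 = 9 - ((5 - √(239121 + 146689)) + 200311)/8 = 9 - ((5 - √385810) + 200311)/8 = 9 - (200316 - √385810)/8 = 9 + (-50079/2 + √385810/8) = -50061/2 + √385810/8 ≈ -24953.)
l(Z(10))/J + 382070/454288 = -14/(-50061/2 + √385810/8) + 382070/454288 = -14/(-50061/2 + √385810/8) + 382070*(1/454288) = -14/(-50061/2 + √385810/8) + 191035/227144 = 191035/227144 - 14/(-50061/2 + √385810/8)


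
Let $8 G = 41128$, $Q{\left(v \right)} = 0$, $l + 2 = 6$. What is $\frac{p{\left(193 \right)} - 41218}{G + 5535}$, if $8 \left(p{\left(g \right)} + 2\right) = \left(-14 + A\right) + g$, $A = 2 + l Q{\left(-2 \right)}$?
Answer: $- \frac{19387}{5024} \approx -3.8589$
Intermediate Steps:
$l = 4$ ($l = -2 + 6 = 4$)
$G = 5141$ ($G = \frac{1}{8} \cdot 41128 = 5141$)
$A = 2$ ($A = 2 + 4 \cdot 0 = 2 + 0 = 2$)
$p{\left(g \right)} = - \frac{7}{2} + \frac{g}{8}$ ($p{\left(g \right)} = -2 + \frac{\left(-14 + 2\right) + g}{8} = -2 + \frac{-12 + g}{8} = -2 + \left(- \frac{3}{2} + \frac{g}{8}\right) = - \frac{7}{2} + \frac{g}{8}$)
$\frac{p{\left(193 \right)} - 41218}{G + 5535} = \frac{\left(- \frac{7}{2} + \frac{1}{8} \cdot 193\right) - 41218}{5141 + 5535} = \frac{\left(- \frac{7}{2} + \frac{193}{8}\right) - 41218}{10676} = \left(\frac{165}{8} - 41218\right) \frac{1}{10676} = \left(- \frac{329579}{8}\right) \frac{1}{10676} = - \frac{19387}{5024}$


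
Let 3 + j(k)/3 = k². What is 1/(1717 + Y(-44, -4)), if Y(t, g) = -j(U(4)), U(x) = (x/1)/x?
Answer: 1/1723 ≈ 0.00058038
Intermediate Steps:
U(x) = 1 (U(x) = (x*1)/x = x/x = 1)
j(k) = -9 + 3*k²
Y(t, g) = 6 (Y(t, g) = -(-9 + 3*1²) = -(-9 + 3*1) = -(-9 + 3) = -1*(-6) = 6)
1/(1717 + Y(-44, -4)) = 1/(1717 + 6) = 1/1723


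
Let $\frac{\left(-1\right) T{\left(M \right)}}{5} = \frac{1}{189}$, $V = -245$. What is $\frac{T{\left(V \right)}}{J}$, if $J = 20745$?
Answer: $- \frac{1}{784161} \approx -1.2752 \cdot 10^{-6}$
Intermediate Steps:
$T{\left(M \right)} = - \frac{5}{189}$
$\frac{T{\left(V \right)}}{J} = - \frac{5}{189 \cdot 20745} = \left(- \frac{5}{189}\right) \frac{1}{20745} = - \frac{1}{784161}$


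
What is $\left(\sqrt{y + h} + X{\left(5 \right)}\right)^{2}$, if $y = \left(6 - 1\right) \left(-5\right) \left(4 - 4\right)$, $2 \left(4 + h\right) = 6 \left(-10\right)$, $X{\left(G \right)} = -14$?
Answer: $\left(14 - i \sqrt{34}\right)^{2} \approx 162.0 - 163.27 i$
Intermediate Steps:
$h = -34$ ($h = -4 + \frac{6 \left(-10\right)}{2} = -4 + \frac{1}{2} \left(-60\right) = -4 - 30 = -34$)
$y = 0$ ($y = \left(6 - 1\right) \left(-5\right) \left(4 - 4\right) = 5 \left(-5\right) 0 = \left(-25\right) 0 = 0$)
$\left(\sqrt{y + h} + X{\left(5 \right)}\right)^{2} = \left(\sqrt{0 - 34} - 14\right)^{2} = \left(\sqrt{-34} - 14\right)^{2} = \left(i \sqrt{34} - 14\right)^{2} = \left(-14 + i \sqrt{34}\right)^{2}$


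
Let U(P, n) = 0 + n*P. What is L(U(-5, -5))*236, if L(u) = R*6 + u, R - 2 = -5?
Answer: 1652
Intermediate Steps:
R = -3 (R = 2 - 5 = -3)
U(P, n) = P*n (U(P, n) = 0 + P*n = P*n)
L(u) = -18 + u (L(u) = -3*6 + u = -18 + u)
L(U(-5, -5))*236 = (-18 - 5*(-5))*236 = (-18 + 25)*236 = 7*236 = 1652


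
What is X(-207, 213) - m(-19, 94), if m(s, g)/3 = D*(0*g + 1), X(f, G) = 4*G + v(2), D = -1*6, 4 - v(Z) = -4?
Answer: 878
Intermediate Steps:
v(Z) = 8 (v(Z) = 4 - 1*(-4) = 4 + 4 = 8)
D = -6
X(f, G) = 8 + 4*G (X(f, G) = 4*G + 8 = 8 + 4*G)
m(s, g) = -18 (m(s, g) = 3*(-6*(0*g + 1)) = 3*(-6*(0 + 1)) = 3*(-6*1) = 3*(-6) = -18)
X(-207, 213) - m(-19, 94) = (8 + 4*213) - 1*(-18) = (8 + 852) + 18 = 860 + 18 = 878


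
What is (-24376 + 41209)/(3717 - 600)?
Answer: 5611/1039 ≈ 5.4004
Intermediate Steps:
(-24376 + 41209)/(3717 - 600) = 16833/3117 = 16833*(1/3117) = 5611/1039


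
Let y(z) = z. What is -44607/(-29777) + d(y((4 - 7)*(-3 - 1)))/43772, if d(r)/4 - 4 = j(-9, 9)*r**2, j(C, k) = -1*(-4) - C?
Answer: 543996053/325849711 ≈ 1.6695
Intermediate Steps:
j(C, k) = 4 - C
d(r) = 16 + 52*r**2 (d(r) = 16 + 4*((4 - 1*(-9))*r**2) = 16 + 4*((4 + 9)*r**2) = 16 + 4*(13*r**2) = 16 + 52*r**2)
-44607/(-29777) + d(y((4 - 7)*(-3 - 1)))/43772 = -44607/(-29777) + (16 + 52*((4 - 7)*(-3 - 1))**2)/43772 = -44607*(-1/29777) + (16 + 52*(-3*(-4))**2)*(1/43772) = 44607/29777 + (16 + 52*12**2)*(1/43772) = 44607/29777 + (16 + 52*144)*(1/43772) = 44607/29777 + (16 + 7488)*(1/43772) = 44607/29777 + 7504*(1/43772) = 44607/29777 + 1876/10943 = 543996053/325849711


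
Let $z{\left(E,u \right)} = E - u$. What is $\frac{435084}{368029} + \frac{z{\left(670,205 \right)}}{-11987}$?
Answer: $\frac{5044218423}{4411563623} \approx 1.1434$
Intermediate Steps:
$\frac{435084}{368029} + \frac{z{\left(670,205 \right)}}{-11987} = \frac{435084}{368029} + \frac{670 - 205}{-11987} = 435084 \cdot \frac{1}{368029} + \left(670 - 205\right) \left(- \frac{1}{11987}\right) = \frac{435084}{368029} + 465 \left(- \frac{1}{11987}\right) = \frac{435084}{368029} - \frac{465}{11987} = \frac{5044218423}{4411563623}$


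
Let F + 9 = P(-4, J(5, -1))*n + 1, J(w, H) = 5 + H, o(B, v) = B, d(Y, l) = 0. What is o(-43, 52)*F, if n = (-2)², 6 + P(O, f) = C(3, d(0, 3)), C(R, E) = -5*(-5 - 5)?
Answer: -7224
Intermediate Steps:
C(R, E) = 50 (C(R, E) = -5*(-10) = 50)
P(O, f) = 44 (P(O, f) = -6 + 50 = 44)
n = 4
F = 168 (F = -9 + (44*4 + 1) = -9 + (176 + 1) = -9 + 177 = 168)
o(-43, 52)*F = -43*168 = -7224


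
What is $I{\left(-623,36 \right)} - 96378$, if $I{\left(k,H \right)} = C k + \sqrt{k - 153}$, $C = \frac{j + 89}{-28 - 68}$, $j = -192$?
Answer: $- \frac{9316457}{96} + 2 i \sqrt{194} \approx -97046.0 + 27.857 i$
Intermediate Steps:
$C = \frac{103}{96}$ ($C = \frac{-192 + 89}{-28 - 68} = - \frac{103}{-96} = \left(-103\right) \left(- \frac{1}{96}\right) = \frac{103}{96} \approx 1.0729$)
$I{\left(k,H \right)} = \sqrt{-153 + k} + \frac{103 k}{96}$ ($I{\left(k,H \right)} = \frac{103 k}{96} + \sqrt{k - 153} = \frac{103 k}{96} + \sqrt{-153 + k} = \sqrt{-153 + k} + \frac{103 k}{96}$)
$I{\left(-623,36 \right)} - 96378 = \left(\sqrt{-153 - 623} + \frac{103}{96} \left(-623\right)\right) - 96378 = \left(\sqrt{-776} - \frac{64169}{96}\right) - 96378 = \left(2 i \sqrt{194} - \frac{64169}{96}\right) - 96378 = \left(- \frac{64169}{96} + 2 i \sqrt{194}\right) - 96378 = - \frac{9316457}{96} + 2 i \sqrt{194}$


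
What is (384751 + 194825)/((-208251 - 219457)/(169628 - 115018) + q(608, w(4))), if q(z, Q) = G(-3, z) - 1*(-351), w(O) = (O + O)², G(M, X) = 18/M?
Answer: 15825322680/9206371 ≈ 1719.0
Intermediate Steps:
w(O) = 4*O² (w(O) = (2*O)² = 4*O²)
q(z, Q) = 345 (q(z, Q) = 18/(-3) - 1*(-351) = 18*(-⅓) + 351 = -6 + 351 = 345)
(384751 + 194825)/((-208251 - 219457)/(169628 - 115018) + q(608, w(4))) = (384751 + 194825)/((-208251 - 219457)/(169628 - 115018) + 345) = 579576/(-427708/54610 + 345) = 579576/(-427708*1/54610 + 345) = 579576/(-213854/27305 + 345) = 579576/(9206371/27305) = 579576*(27305/9206371) = 15825322680/9206371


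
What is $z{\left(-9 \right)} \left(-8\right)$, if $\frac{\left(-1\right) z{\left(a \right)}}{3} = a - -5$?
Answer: $-96$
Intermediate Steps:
$z{\left(a \right)} = -15 - 3 a$ ($z{\left(a \right)} = - 3 \left(a - -5\right) = - 3 \left(a + 5\right) = - 3 \left(5 + a\right) = -15 - 3 a$)
$z{\left(-9 \right)} \left(-8\right) = \left(-15 - -27\right) \left(-8\right) = \left(-15 + 27\right) \left(-8\right) = 12 \left(-8\right) = -96$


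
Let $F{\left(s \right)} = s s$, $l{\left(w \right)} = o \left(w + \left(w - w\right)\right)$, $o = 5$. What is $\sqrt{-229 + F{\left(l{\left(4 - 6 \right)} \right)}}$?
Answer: $i \sqrt{129} \approx 11.358 i$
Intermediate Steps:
$l{\left(w \right)} = 5 w$ ($l{\left(w \right)} = 5 \left(w + \left(w - w\right)\right) = 5 \left(w + 0\right) = 5 w$)
$F{\left(s \right)} = s^{2}$
$\sqrt{-229 + F{\left(l{\left(4 - 6 \right)} \right)}} = \sqrt{-229 + \left(5 \left(4 - 6\right)\right)^{2}} = \sqrt{-229 + \left(5 \left(-2\right)\right)^{2}} = \sqrt{-229 + \left(-10\right)^{2}} = \sqrt{-229 + 100} = \sqrt{-129} = i \sqrt{129}$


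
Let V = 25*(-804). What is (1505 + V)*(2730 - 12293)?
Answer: 177823985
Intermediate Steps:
V = -20100
(1505 + V)*(2730 - 12293) = (1505 - 20100)*(2730 - 12293) = -18595*(-9563) = 177823985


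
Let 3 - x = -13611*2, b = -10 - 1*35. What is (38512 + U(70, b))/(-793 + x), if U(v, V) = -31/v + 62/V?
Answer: 24261413/16652160 ≈ 1.4570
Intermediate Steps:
b = -45 (b = -10 - 35 = -45)
x = 27225 (x = 3 - (-13611)*2 = 3 - 1*(-27222) = 3 + 27222 = 27225)
(38512 + U(70, b))/(-793 + x) = (38512 + (-31/70 + 62/(-45)))/(-793 + 27225) = (38512 + (-31*1/70 + 62*(-1/45)))/26432 = (38512 + (-31/70 - 62/45))*(1/26432) = (38512 - 1147/630)*(1/26432) = (24261413/630)*(1/26432) = 24261413/16652160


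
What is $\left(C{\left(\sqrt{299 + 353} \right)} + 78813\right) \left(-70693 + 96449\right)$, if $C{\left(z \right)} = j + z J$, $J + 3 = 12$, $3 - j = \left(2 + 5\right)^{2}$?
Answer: $2028722852 + 463608 \sqrt{163} \approx 2.0346 \cdot 10^{9}$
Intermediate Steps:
$j = -46$ ($j = 3 - \left(2 + 5\right)^{2} = 3 - 7^{2} = 3 - 49 = -46$)
$J = 9$ ($J = -3 + 12 = 9$)
$C{\left(z \right)} = -46 + 9 z$ ($C{\left(z \right)} = -46 + z 9 = -46 + 9 z$)
$\left(C{\left(\sqrt{299 + 353} \right)} + 78813\right) \left(-70693 + 96449\right) = \left(\left(-46 + 9 \sqrt{299 + 353}\right) + 78813\right) \left(-70693 + 96449\right) = \left(\left(-46 + 9 \sqrt{652}\right) + 78813\right) 25756 = \left(\left(-46 + 9 \cdot 2 \sqrt{163}\right) + 78813\right) 25756 = \left(\left(-46 + 18 \sqrt{163}\right) + 78813\right) 25756 = \left(78767 + 18 \sqrt{163}\right) 25756 = 2028722852 + 463608 \sqrt{163}$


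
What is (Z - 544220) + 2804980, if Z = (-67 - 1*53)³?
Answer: 532760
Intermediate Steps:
Z = -1728000 (Z = (-67 - 53)³ = (-120)³ = -1728000)
(Z - 544220) + 2804980 = (-1728000 - 544220) + 2804980 = -2272220 + 2804980 = 532760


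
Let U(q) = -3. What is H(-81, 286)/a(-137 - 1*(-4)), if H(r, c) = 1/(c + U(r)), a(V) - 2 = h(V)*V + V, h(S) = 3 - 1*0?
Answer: -1/149990 ≈ -6.6671e-6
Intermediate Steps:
h(S) = 3 (h(S) = 3 + 0 = 3)
a(V) = 2 + 4*V (a(V) = 2 + (3*V + V) = 2 + 4*V)
H(r, c) = 1/(-3 + c) (H(r, c) = 1/(c - 3) = 1/(-3 + c))
H(-81, 286)/a(-137 - 1*(-4)) = 1/((-3 + 286)*(2 + 4*(-137 - 1*(-4)))) = 1/(283*(2 + 4*(-137 + 4))) = 1/(283*(2 + 4*(-133))) = 1/(283*(2 - 532)) = (1/283)/(-530) = (1/283)*(-1/530) = -1/149990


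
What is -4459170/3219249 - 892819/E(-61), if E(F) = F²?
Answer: -963599748167/3992941843 ≈ -241.33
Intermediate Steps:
-4459170/3219249 - 892819/E(-61) = -4459170/3219249 - 892819/((-61)²) = -4459170*1/3219249 - 892819/3721 = -1486390/1073083 - 892819*1/3721 = -1486390/1073083 - 892819/3721 = -963599748167/3992941843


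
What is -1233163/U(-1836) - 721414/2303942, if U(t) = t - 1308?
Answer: 1419433951465/3621796824 ≈ 391.91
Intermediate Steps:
U(t) = -1308 + t
-1233163/U(-1836) - 721414/2303942 = -1233163/(-1308 - 1836) - 721414/2303942 = -1233163/(-3144) - 721414*1/2303942 = -1233163*(-1/3144) - 360707/1151971 = 1233163/3144 - 360707/1151971 = 1419433951465/3621796824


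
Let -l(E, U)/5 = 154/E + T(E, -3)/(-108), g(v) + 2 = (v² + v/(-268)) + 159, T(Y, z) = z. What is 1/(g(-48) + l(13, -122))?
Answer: 31356/75311137 ≈ 0.00041635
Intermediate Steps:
g(v) = 157 + v² - v/268 (g(v) = -2 + ((v² + v/(-268)) + 159) = -2 + ((v² - v/268) + 159) = -2 + (159 + v² - v/268) = 157 + v² - v/268)
l(E, U) = -5/36 - 770/E (l(E, U) = -5*(154/E - 3/(-108)) = -5*(154/E - 3*(-1/108)) = -5*(154/E + 1/36) = -5*(1/36 + 154/E) = -5/36 - 770/E)
1/(g(-48) + l(13, -122)) = 1/((157 + (-48)² - 1/268*(-48)) + (-5/36 - 770/13)) = 1/((157 + 2304 + 12/67) + (-5/36 - 770*1/13)) = 1/(164899/67 + (-5/36 - 770/13)) = 1/(164899/67 - 27785/468) = 1/(75311137/31356) = 31356/75311137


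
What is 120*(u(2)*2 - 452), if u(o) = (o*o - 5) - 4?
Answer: -55440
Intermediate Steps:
u(o) = -9 + o² (u(o) = (o² - 5) - 4 = (-5 + o²) - 4 = -9 + o²)
120*(u(2)*2 - 452) = 120*((-9 + 2²)*2 - 452) = 120*((-9 + 4)*2 - 452) = 120*(-5*2 - 452) = 120*(-10 - 452) = 120*(-462) = -55440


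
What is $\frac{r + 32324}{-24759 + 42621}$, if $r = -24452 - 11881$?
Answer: $- \frac{4009}{17862} \approx -0.22444$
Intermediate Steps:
$r = -36333$ ($r = -24452 - 11881 = -36333$)
$\frac{r + 32324}{-24759 + 42621} = \frac{-36333 + 32324}{-24759 + 42621} = - \frac{4009}{17862}$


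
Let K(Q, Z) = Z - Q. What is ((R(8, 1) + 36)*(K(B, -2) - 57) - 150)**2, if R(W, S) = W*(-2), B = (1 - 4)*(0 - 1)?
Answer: 1932100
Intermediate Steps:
B = 3 (B = -3*(-1) = 3)
R(W, S) = -2*W
((R(8, 1) + 36)*(K(B, -2) - 57) - 150)**2 = ((-2*8 + 36)*((-2 - 1*3) - 57) - 150)**2 = ((-16 + 36)*((-2 - 3) - 57) - 150)**2 = (20*(-5 - 57) - 150)**2 = (20*(-62) - 150)**2 = (-1240 - 150)**2 = (-1390)**2 = 1932100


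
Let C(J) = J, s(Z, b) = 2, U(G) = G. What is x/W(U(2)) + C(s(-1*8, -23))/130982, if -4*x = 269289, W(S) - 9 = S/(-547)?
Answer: -9646895207069/1289124844 ≈ -7483.3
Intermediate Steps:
W(S) = 9 - S/547 (W(S) = 9 + S/(-547) = 9 + S*(-1/547) = 9 - S/547)
x = -269289/4 (x = -1/4*269289 = -269289/4 ≈ -67322.)
x/W(U(2)) + C(s(-1*8, -23))/130982 = -269289/(4*(9 - 1/547*2)) + 2/130982 = -269289/(4*(9 - 2/547)) + 2*(1/130982) = -269289/(4*4921/547) + 1/65491 = -269289/4*547/4921 + 1/65491 = -147301083/19684 + 1/65491 = -9646895207069/1289124844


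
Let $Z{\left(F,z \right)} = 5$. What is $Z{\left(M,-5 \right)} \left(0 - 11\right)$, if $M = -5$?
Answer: $-55$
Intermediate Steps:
$Z{\left(M,-5 \right)} \left(0 - 11\right) = 5 \left(0 - 11\right) = 5 \left(-11\right) = -55$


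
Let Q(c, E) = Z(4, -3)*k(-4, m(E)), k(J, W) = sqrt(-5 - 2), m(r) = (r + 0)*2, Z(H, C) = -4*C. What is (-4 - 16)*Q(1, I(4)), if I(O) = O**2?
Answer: -240*I*sqrt(7) ≈ -634.98*I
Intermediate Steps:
m(r) = 2*r (m(r) = r*2 = 2*r)
k(J, W) = I*sqrt(7) (k(J, W) = sqrt(-7) = I*sqrt(7))
Q(c, E) = 12*I*sqrt(7) (Q(c, E) = (-4*(-3))*(I*sqrt(7)) = 12*(I*sqrt(7)) = 12*I*sqrt(7))
(-4 - 16)*Q(1, I(4)) = (-4 - 16)*(12*I*sqrt(7)) = -240*I*sqrt(7)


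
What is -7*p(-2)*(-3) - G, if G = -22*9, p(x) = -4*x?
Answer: 366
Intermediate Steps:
G = -198
-7*p(-2)*(-3) - G = -(-28)*(-2)*(-3) - 1*(-198) = -7*8*(-3) + 198 = -56*(-3) + 198 = 168 + 198 = 366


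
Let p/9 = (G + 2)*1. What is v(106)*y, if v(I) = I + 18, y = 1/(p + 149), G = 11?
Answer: 62/133 ≈ 0.46617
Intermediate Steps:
p = 117 (p = 9*((11 + 2)*1) = 9*(13*1) = 9*13 = 117)
y = 1/266 (y = 1/(117 + 149) = 1/266 ≈ 0.0037594)
v(I) = 18 + I
v(106)*y = (18 + 106)*(1/266) = 124*(1/266) = 62/133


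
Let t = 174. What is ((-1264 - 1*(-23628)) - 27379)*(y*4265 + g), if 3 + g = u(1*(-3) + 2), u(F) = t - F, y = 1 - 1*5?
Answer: 84693320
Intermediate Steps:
y = -4 (y = 1 - 5 = -4)
u(F) = 174 - F
g = 172 (g = -3 + (174 - (1*(-3) + 2)) = -3 + (174 - (-3 + 2)) = -3 + (174 - 1*(-1)) = -3 + (174 + 1) = -3 + 175 = 172)
((-1264 - 1*(-23628)) - 27379)*(y*4265 + g) = ((-1264 - 1*(-23628)) - 27379)*(-4*4265 + 172) = ((-1264 + 23628) - 27379)*(-17060 + 172) = (22364 - 27379)*(-16888) = -5015*(-16888) = 84693320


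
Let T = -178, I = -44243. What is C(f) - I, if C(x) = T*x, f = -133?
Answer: 67917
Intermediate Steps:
C(x) = -178*x
C(f) - I = -178*(-133) - 1*(-44243) = 23674 + 44243 = 67917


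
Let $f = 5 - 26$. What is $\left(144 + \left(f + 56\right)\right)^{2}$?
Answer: $32041$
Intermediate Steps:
$f = -21$
$\left(144 + \left(f + 56\right)\right)^{2} = \left(144 + \left(-21 + 56\right)\right)^{2} = \left(144 + 35\right)^{2} = 179^{2} = 32041$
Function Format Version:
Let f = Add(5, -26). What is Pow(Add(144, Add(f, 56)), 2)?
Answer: 32041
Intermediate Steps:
f = -21
Pow(Add(144, Add(f, 56)), 2) = Pow(Add(144, Add(-21, 56)), 2) = Pow(Add(144, 35), 2) = Pow(179, 2) = 32041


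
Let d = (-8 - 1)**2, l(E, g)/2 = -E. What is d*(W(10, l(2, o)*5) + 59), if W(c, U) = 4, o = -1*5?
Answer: 5103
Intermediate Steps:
o = -5
l(E, g) = -2*E (l(E, g) = 2*(-E) = -2*E)
d = 81 (d = (-9)**2 = 81)
d*(W(10, l(2, o)*5) + 59) = 81*(4 + 59) = 81*63 = 5103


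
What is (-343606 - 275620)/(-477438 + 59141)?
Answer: 619226/418297 ≈ 1.4804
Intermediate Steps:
(-343606 - 275620)/(-477438 + 59141) = -619226/(-418297) = -619226*(-1/418297) = 619226/418297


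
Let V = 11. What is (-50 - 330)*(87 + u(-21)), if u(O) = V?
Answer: -37240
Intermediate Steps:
u(O) = 11
(-50 - 330)*(87 + u(-21)) = (-50 - 330)*(87 + 11) = -380*98 = -37240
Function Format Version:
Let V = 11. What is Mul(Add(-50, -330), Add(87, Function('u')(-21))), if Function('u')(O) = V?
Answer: -37240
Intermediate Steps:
Function('u')(O) = 11
Mul(Add(-50, -330), Add(87, Function('u')(-21))) = Mul(Add(-50, -330), Add(87, 11)) = Mul(-380, 98) = -37240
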